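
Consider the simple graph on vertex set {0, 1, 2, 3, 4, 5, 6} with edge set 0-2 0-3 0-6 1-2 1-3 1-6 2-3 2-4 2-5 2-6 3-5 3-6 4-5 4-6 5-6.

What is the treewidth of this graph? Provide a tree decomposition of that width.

Every bag has size at most 4, so the width is 4 − 1 = 3 and tw(G) ≤ 3. On the other hand G contains the 4-clique {0, 2, 3, 6}. A clique must lie in a single bag of any decomposition, so no decomposition can have width below 3. Therefore the treewidth is 3.

Treewidth 3.
Bags: B1 = {2, 4, 5, 6}  B2 = {2, 3, 5, 6}  B3 = {1, 2, 3, 6}  B4 = {0, 2, 3, 6}
Tree: B1–B2, B2–B3, B3–B4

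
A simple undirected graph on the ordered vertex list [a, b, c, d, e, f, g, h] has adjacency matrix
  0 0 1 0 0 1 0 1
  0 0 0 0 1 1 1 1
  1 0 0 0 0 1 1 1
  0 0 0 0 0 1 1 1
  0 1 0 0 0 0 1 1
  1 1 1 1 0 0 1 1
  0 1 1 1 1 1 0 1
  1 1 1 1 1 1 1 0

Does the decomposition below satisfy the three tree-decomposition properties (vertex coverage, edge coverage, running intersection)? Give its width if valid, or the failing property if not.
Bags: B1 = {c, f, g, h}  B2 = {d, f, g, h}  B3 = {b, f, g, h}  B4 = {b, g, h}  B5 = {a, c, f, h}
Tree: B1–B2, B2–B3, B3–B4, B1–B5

No — vertex e appears in no bag.

A tree decomposition must satisfy three properties: every vertex lies in some bag; for every edge, both endpoints lie together in some bag; and for every vertex, the bags containing it form a connected subtree. Here vertex e appears in no bag, so the decomposition is invalid.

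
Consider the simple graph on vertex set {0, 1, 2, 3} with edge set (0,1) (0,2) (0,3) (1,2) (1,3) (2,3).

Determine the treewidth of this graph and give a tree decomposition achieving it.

Treewidth 3.
Bags: B1 = {0, 1, 2, 3}
Tree: (single bag)

With just one bag of size 4, the width is 4 − 1 = 3, so tw(G) ≤ 3. Conversely, {0, 1, 2, 3} is a clique of size 4, and the vertices of any clique must share a bag in every tree decomposition; so some bag has ≥ 4 vertices and tw(G) ≥ 3. Hence tw(G) = 3 exactly.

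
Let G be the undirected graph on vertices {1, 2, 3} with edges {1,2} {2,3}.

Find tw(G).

1

A width-1 tree decomposition is:
Bags: B1 = {1, 2}  B2 = {2, 3}
Tree: B1–B2
The largest bag has 2 vertices, giving width 1; this decomposition certifies tw(G) ≤ 1. Since G has at least one edge (e.g. 2–1), it is not an edgeless graph, so tw(G) ≥ 1. Combining the bounds, tw(G) = 1.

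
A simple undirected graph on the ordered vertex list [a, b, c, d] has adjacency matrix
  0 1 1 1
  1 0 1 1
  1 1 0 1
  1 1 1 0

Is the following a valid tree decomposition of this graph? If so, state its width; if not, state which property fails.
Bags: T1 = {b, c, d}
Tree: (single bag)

A tree decomposition must satisfy three properties: every vertex lies in some bag; for every edge, both endpoints lie together in some bag; and for every vertex, the bags containing it form a connected subtree. Here vertex a appears in no bag, so the decomposition is invalid.

No — vertex a appears in no bag.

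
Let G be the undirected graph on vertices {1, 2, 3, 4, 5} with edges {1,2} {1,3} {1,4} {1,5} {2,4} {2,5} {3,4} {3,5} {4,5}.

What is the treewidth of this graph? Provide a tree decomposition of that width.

Treewidth 3.
One optimal decomposition is:
Bags: B1 = {1, 2, 4, 5}  B2 = {1, 3, 4, 5}
Tree: B1–B2

The largest bag has 4 vertices, giving width 3; this decomposition certifies tw(G) ≤ 3. Conversely, {1, 2, 4, 5} is a clique of size 4, and the vertices of any clique must share a bag in every tree decomposition; so some bag has ≥ 4 vertices and tw(G) ≥ 3. Therefore the treewidth is 3.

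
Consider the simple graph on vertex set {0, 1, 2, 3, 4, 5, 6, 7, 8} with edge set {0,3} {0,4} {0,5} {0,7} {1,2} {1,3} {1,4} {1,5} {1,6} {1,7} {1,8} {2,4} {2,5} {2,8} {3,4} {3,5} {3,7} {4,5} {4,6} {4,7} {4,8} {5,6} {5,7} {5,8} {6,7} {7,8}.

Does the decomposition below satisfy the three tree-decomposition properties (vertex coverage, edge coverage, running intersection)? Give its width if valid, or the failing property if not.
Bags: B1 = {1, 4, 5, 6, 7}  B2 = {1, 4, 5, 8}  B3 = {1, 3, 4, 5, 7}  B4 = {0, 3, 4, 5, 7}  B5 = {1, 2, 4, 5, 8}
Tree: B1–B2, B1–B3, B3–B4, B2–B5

No — edge (7,8) lies in no bag.

A tree decomposition must satisfy three properties: every vertex lies in some bag; for every edge, both endpoints lie together in some bag; and for every vertex, the bags containing it form a connected subtree. Here edge (7,8) lies in no bag, so the decomposition is invalid.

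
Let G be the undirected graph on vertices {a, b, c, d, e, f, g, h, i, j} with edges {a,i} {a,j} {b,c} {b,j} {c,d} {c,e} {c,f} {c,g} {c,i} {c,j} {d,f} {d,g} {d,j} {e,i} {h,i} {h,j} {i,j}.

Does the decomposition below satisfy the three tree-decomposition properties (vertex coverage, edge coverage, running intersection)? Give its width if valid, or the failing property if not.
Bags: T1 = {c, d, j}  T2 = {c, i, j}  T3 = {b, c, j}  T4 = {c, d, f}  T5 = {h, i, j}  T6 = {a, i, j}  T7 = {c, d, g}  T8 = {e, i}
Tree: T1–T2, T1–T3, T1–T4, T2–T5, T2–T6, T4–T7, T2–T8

A tree decomposition must satisfy three properties: every vertex lies in some bag; for every edge, both endpoints lie together in some bag; and for every vertex, the bags containing it form a connected subtree. Here edge (c,e) lies in no bag, so the decomposition is invalid.

No — edge (c,e) lies in no bag.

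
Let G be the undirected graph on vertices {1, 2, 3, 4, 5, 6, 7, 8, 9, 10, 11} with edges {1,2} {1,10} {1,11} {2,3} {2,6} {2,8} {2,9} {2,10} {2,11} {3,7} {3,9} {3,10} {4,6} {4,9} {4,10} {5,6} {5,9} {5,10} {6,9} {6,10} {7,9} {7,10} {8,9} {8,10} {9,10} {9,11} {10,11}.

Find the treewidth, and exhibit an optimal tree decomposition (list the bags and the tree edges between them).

Treewidth 3.
One such decomposition:
Bags: B1 = {4, 6, 9, 10}  B2 = {2, 6, 9, 10}  B3 = {2, 3, 9, 10}  B4 = {2, 9, 10, 11}  B5 = {3, 7, 9, 10}  B6 = {5, 6, 9, 10}  B7 = {2, 8, 9, 10}  B8 = {1, 2, 10, 11}
Tree: B1–B2, B2–B3, B3–B4, B3–B5, B1–B6, B3–B7, B4–B8

Each bag holds 4 vertices, so the decomposition has width 3, which upper-bounds the treewidth. On the other hand G contains the 4-clique {1, 2, 10, 11}. A clique must lie in a single bag of any decomposition, so no decomposition can have width below 3. Therefore the treewidth is 3.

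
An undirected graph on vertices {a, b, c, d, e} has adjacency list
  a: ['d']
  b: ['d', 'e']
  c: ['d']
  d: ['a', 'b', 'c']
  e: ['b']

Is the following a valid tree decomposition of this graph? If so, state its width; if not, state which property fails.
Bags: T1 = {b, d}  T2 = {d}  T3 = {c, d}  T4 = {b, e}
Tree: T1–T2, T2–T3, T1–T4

No — vertex a appears in no bag.

A tree decomposition must satisfy three properties: every vertex lies in some bag; for every edge, both endpoints lie together in some bag; and for every vertex, the bags containing it form a connected subtree. Here vertex a appears in no bag, so the decomposition is invalid.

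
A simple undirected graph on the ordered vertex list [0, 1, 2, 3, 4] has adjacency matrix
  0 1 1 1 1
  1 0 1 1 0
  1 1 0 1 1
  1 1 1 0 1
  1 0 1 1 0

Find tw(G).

3

A width-3 tree decomposition is:
Bags: B1 = {0, 2, 3, 4}  B2 = {0, 1, 2, 3}
Tree: B1–B2
The largest bag has 4 vertices, giving width 3; this decomposition certifies tw(G) ≤ 3. Conversely, {0, 1, 2, 3} is a clique of size 4, and the vertices of any clique must share a bag in every tree decomposition; so some bag has ≥ 4 vertices and tw(G) ≥ 3. The upper and lower bounds meet at 3, so that is the treewidth.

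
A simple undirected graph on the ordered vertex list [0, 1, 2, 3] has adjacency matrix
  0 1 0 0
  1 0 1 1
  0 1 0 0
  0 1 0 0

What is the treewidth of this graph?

A width-1 tree decomposition is:
Bags: B1 = {1, 2}  B2 = {1, 3}  B3 = {0, 1}
Tree: B1–B2, B1–B3
Each bag holds 2 vertices, so the decomposition has width 1, which upper-bounds the treewidth. Any graph with an edge has treewidth ≥ 1, and G has the edge 1–2. Therefore the treewidth is 1.

1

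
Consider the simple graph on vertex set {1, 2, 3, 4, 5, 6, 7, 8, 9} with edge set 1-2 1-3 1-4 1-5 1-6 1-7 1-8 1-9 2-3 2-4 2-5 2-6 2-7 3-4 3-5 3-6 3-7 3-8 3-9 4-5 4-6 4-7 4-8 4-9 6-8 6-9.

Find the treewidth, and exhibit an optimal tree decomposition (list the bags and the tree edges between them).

The largest bag has 5 vertices, giving width 4; this decomposition certifies tw(G) ≤ 4. For the lower bound, the 5 vertices {1, 3, 4, 6, 8} are pairwise adjacent, and any tree decomposition puts a clique entirely inside one bag — forcing width ≥ 4. The upper and lower bounds meet at 4, so that is the treewidth.

Treewidth 4.
One optimal decomposition is:
Bags: B1 = {1, 2, 3, 4, 5}  B2 = {1, 2, 3, 4, 6}  B3 = {1, 3, 4, 6, 9}  B4 = {1, 3, 4, 6, 8}  B5 = {1, 2, 3, 4, 7}
Tree: B1–B2, B2–B3, B2–B4, B1–B5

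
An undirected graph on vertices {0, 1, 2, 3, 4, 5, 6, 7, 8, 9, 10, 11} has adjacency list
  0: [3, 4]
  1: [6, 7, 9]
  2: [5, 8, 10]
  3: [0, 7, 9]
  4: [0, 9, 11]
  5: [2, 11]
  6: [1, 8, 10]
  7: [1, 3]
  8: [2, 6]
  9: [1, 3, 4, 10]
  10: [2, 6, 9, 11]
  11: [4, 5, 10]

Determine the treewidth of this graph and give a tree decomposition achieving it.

Treewidth 3.
One such decomposition:
Bags: B1 = {0, 3, 4, 7}  B2 = {3, 4, 7, 9}  B3 = {1, 4, 7, 9}  B4 = {1, 4, 9, 11}  B5 = {1, 9, 10, 11}  B6 = {1, 6, 10, 11}  B7 = {5, 6, 10, 11}  B8 = {2, 5, 6, 10}  B9 = {2, 5, 6, 8}
Tree: B1–B2, B2–B3, B3–B4, B4–B5, B5–B6, B6–B7, B7–B8, B8–B9

Each bag holds 4 vertices, so the decomposition has width 3, which upper-bounds the treewidth. For the lower bound: the 4 vertex sets {0,3,7}, {4}, {9}, {1,6,10,11} are disjoint, each induces a connected subgraph, and every pair is joined by at least one edge of G. Contracting each set to a single vertex therefore yields K_{4} as a minor, and since treewidth is minor-monotone, tw(G) ≥ tw(K_{4}) = 3. Hence tw(G) = 3 exactly.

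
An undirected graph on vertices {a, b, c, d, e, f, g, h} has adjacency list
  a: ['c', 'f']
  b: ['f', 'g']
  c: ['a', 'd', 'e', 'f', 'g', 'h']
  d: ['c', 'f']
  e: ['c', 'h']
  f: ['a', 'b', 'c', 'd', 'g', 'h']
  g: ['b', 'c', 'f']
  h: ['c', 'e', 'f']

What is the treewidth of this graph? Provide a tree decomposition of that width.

Treewidth 2.
One optimal decomposition is:
Bags: B1 = {c, f, h}  B2 = {c, e, h}  B3 = {c, f, g}  B4 = {b, f, g}  B5 = {c, d, f}  B6 = {a, c, f}
Tree: B1–B2, B1–B3, B3–B4, B1–B5, B5–B6

Each bag holds 3 vertices, so the decomposition has width 2, which upper-bounds the treewidth. For the lower bound, the 3 vertices {c, e, h} are pairwise adjacent, and any tree decomposition puts a clique entirely inside one bag — forcing width ≥ 2. Therefore the treewidth is 2.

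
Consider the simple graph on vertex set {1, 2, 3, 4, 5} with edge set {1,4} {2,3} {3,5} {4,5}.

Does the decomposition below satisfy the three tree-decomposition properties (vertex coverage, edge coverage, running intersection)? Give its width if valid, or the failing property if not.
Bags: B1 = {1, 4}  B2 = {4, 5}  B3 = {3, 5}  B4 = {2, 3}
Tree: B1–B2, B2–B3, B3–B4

Every vertex of G appears in some bag (union = {1, 2, 3, 4, 5}); every edge is covered by a bag; and for each vertex v the set of bags containing v is connected in the bag tree. The decomposition is therefore valid. The largest bag has 2 vertices, so the width is 1.

Yes; width 1.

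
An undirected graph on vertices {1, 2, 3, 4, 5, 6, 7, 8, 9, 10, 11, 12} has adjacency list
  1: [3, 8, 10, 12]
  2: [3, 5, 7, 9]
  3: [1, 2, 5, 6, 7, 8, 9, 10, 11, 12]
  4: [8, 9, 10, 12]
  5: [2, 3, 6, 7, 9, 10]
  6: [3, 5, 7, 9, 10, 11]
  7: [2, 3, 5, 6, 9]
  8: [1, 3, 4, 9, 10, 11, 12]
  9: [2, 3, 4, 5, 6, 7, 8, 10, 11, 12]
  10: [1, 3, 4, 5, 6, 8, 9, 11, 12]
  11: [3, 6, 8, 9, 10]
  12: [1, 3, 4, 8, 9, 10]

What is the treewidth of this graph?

4

A width-4 tree decomposition is:
Bags: B1 = {3, 8, 9, 10, 11}  B2 = {3, 8, 9, 10, 12}  B3 = {3, 6, 9, 10, 11}  B4 = {4, 8, 9, 10, 12}  B5 = {3, 5, 6, 9, 10}  B6 = {3, 5, 6, 7, 9}  B7 = {1, 3, 8, 10, 12}  B8 = {2, 3, 5, 7, 9}
Tree: B1–B2, B1–B3, B2–B4, B3–B5, B5–B6, B2–B7, B6–B8
Every bag has size at most 5, so the width is 5 − 1 = 4 and tw(G) ≤ 4. Conversely, {1, 3, 8, 10, 12} is a clique of size 5, and the vertices of any clique must share a bag in every tree decomposition; so some bag has ≥ 5 vertices and tw(G) ≥ 4. Therefore the treewidth is 4.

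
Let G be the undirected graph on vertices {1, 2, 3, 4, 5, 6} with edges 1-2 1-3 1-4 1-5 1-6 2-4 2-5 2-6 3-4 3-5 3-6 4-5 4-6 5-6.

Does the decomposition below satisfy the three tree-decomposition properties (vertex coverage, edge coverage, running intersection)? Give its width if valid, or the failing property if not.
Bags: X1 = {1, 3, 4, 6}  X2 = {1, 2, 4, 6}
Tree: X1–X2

No — vertex 5 appears in no bag.

A tree decomposition must satisfy three properties: every vertex lies in some bag; for every edge, both endpoints lie together in some bag; and for every vertex, the bags containing it form a connected subtree. Here vertex 5 appears in no bag, so the decomposition is invalid.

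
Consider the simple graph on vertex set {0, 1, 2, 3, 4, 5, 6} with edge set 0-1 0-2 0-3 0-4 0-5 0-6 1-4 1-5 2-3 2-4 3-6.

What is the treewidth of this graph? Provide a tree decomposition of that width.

Treewidth 2.
One optimal decomposition is:
Bags: B1 = {0, 1, 4}  B2 = {0, 2, 4}  B3 = {0, 2, 3}  B4 = {0, 1, 5}  B5 = {0, 3, 6}
Tree: B1–B2, B2–B3, B1–B4, B3–B5

Every bag has size at most 3, so the width is 3 − 1 = 2 and tw(G) ≤ 2. On the other hand G contains the 3-clique {0, 1, 4}. A clique must lie in a single bag of any decomposition, so no decomposition can have width below 2. Hence tw(G) = 2 exactly.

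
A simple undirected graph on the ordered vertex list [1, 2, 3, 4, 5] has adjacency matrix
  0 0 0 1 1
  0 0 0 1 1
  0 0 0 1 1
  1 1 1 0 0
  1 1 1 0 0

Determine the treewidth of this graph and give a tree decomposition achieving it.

Treewidth 2.
One such decomposition:
Bags: B1 = {3, 4, 5}  B2 = {2, 4, 5}  B3 = {1, 4, 5}
Tree: B1–B2, B2–B3

The largest bag has 3 vertices, giving width 2; this decomposition certifies tw(G) ≤ 2. Since 3–4–2–5–3 is a cycle in G, G is not acyclic. Forests are exactly the graphs of treewidth ≤ 1, so tw(G) ≥ 2. The upper and lower bounds meet at 2, so that is the treewidth.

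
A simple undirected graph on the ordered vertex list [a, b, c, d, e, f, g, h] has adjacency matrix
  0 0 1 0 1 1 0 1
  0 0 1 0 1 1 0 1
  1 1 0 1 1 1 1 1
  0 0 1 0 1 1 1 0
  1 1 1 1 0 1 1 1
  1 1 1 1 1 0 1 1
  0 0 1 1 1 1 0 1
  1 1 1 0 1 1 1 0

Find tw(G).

4

A width-4 tree decomposition is:
Bags: B1 = {b, c, e, f, h}  B2 = {a, c, e, f, h}  B3 = {c, e, f, g, h}  B4 = {c, d, e, f, g}
Tree: B1–B2, B1–B3, B3–B4
The largest bag has 5 vertices, giving width 4; this decomposition certifies tw(G) ≤ 4. Conversely, {c, d, e, f, g} is a clique of size 5, and the vertices of any clique must share a bag in every tree decomposition; so some bag has ≥ 5 vertices and tw(G) ≥ 4. Combining the bounds, tw(G) = 4.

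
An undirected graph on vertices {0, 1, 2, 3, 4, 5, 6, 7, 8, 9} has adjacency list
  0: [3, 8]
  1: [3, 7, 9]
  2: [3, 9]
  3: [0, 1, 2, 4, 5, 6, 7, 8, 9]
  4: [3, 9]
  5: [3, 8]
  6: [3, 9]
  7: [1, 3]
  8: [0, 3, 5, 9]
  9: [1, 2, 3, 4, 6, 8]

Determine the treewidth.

A width-2 tree decomposition is:
Bags: B1 = {1, 3, 9}  B2 = {3, 6, 9}  B3 = {2, 3, 9}  B4 = {1, 3, 7}  B5 = {3, 4, 9}  B6 = {3, 8, 9}  B7 = {0, 3, 8}  B8 = {3, 5, 8}
Tree: B1–B2, B2–B3, B1–B4, B3–B5, B5–B6, B6–B7, B7–B8
Every bag has size at most 3, so the width is 3 − 1 = 2 and tw(G) ≤ 2. For the lower bound, the 3 vertices {0, 3, 8} are pairwise adjacent, and any tree decomposition puts a clique entirely inside one bag — forcing width ≥ 2. Hence tw(G) = 2 exactly.

2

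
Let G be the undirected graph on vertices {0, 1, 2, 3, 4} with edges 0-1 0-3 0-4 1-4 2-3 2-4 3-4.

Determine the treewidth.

A width-2 tree decomposition is:
Bags: B1 = {0, 1, 4}  B2 = {0, 3, 4}  B3 = {2, 3, 4}
Tree: B1–B2, B2–B3
Every bag has size at most 3, so the width is 3 − 1 = 2 and tw(G) ≤ 2. Conversely, {0, 1, 4} is a clique of size 3, and the vertices of any clique must share a bag in every tree decomposition; so some bag has ≥ 3 vertices and tw(G) ≥ 2. Combining the bounds, tw(G) = 2.

2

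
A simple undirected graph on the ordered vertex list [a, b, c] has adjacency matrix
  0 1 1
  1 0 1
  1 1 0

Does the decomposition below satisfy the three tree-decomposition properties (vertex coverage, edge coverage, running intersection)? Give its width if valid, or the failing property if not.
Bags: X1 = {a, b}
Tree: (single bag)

A tree decomposition must satisfy three properties: every vertex lies in some bag; for every edge, both endpoints lie together in some bag; and for every vertex, the bags containing it form a connected subtree. Here vertex c appears in no bag, so the decomposition is invalid.

No — vertex c appears in no bag.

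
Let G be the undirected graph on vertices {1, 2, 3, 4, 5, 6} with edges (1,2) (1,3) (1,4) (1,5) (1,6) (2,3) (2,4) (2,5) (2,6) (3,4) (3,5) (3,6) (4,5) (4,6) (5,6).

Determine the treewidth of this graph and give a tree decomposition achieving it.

With just one bag of size 6, the width is 6 − 1 = 5, so tw(G) ≤ 5. For the lower bound, the 6 vertices {1, 2, 3, 4, 5, 6} are pairwise adjacent, and any tree decomposition puts a clique entirely inside one bag — forcing width ≥ 5. Therefore the treewidth is 5.

Treewidth 5.
One such decomposition:
Bags: B1 = {1, 2, 3, 4, 5, 6}
Tree: (single bag)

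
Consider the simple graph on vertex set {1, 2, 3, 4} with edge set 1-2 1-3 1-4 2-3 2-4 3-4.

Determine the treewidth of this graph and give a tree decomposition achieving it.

With just one bag of size 4, the width is 4 − 1 = 3, so tw(G) ≤ 3. On the other hand G contains the 4-clique {1, 2, 3, 4}. A clique must lie in a single bag of any decomposition, so no decomposition can have width below 3. Hence tw(G) = 3 exactly.

Treewidth 3.
Bags: B1 = {1, 2, 3, 4}
Tree: (single bag)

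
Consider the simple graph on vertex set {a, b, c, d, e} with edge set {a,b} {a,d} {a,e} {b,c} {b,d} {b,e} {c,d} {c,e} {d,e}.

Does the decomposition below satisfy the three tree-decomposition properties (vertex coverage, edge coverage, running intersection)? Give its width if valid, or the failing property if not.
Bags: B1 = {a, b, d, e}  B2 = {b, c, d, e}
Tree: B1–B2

Yes; width 3.

Vertex coverage: the bags together contain {a, b, c, d, e}, the full vertex set. Edge coverage: each edge of G has both endpoints in at least one bag. Running intersection: for every vertex, the bags containing it form a connected subtree. All three properties hold, so this is a valid tree decomposition of width max|bag| − 1 = 3, and hence tw(G) ≤ 3.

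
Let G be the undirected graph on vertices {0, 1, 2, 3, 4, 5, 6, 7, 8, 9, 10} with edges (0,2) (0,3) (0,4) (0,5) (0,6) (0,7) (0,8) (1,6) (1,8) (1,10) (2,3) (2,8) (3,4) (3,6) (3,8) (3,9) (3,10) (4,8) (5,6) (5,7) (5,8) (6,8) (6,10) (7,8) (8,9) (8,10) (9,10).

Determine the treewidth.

3

A width-3 tree decomposition is:
Bags: B1 = {0, 3, 6, 8}  B2 = {0, 3, 4, 8}  B3 = {0, 2, 3, 8}  B4 = {3, 6, 8, 10}  B5 = {0, 5, 6, 8}  B6 = {3, 8, 9, 10}  B7 = {0, 5, 7, 8}  B8 = {1, 6, 8, 10}
Tree: B1–B2, B2–B3, B1–B4, B1–B5, B4–B6, B5–B7, B4–B8
Each bag holds 4 vertices, so the decomposition has width 3, which upper-bounds the treewidth. Conversely, {0, 2, 3, 8} is a clique of size 4, and the vertices of any clique must share a bag in every tree decomposition; so some bag has ≥ 4 vertices and tw(G) ≥ 3. Combining the bounds, tw(G) = 3.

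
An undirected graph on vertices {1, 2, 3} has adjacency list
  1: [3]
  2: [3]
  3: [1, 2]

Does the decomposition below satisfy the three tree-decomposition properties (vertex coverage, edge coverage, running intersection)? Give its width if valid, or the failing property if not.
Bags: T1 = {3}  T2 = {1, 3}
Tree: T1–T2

A tree decomposition must satisfy three properties: every vertex lies in some bag; for every edge, both endpoints lie together in some bag; and for every vertex, the bags containing it form a connected subtree. Here vertex 2 appears in no bag, so the decomposition is invalid.

No — vertex 2 appears in no bag.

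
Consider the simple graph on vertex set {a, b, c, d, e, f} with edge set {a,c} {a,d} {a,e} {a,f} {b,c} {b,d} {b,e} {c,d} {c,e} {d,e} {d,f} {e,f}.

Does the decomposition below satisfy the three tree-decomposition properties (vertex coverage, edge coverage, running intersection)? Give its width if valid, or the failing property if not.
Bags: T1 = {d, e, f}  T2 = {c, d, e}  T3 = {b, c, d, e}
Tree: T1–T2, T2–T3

A tree decomposition must satisfy three properties: every vertex lies in some bag; for every edge, both endpoints lie together in some bag; and for every vertex, the bags containing it form a connected subtree. Here vertex a appears in no bag, so the decomposition is invalid.

No — vertex a appears in no bag.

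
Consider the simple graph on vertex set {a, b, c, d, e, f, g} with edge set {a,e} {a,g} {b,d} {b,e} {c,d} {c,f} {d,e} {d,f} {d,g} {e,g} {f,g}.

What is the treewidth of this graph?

2

A width-2 tree decomposition is:
Bags: B1 = {d, e, g}  B2 = {b, d, e}  B3 = {d, f, g}  B4 = {a, e, g}  B5 = {c, d, f}
Tree: B1–B2, B1–B3, B1–B4, B3–B5
Every bag has size at most 3, so the width is 3 − 1 = 2 and tw(G) ≤ 2. On the other hand G contains the 3-clique {d, e, g}. A clique must lie in a single bag of any decomposition, so no decomposition can have width below 2. The upper and lower bounds meet at 2, so that is the treewidth.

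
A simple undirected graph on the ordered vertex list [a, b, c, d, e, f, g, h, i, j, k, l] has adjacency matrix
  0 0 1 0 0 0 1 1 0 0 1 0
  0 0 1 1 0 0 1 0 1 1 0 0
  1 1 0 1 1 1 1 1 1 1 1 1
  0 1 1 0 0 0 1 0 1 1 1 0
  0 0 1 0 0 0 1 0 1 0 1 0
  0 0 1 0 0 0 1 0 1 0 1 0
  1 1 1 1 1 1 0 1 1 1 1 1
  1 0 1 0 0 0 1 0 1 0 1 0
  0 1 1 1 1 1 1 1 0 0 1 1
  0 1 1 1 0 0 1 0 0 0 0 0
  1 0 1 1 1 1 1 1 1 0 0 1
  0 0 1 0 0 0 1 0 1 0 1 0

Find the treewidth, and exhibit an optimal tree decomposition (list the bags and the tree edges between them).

Every bag has size at most 5, so the width is 5 − 1 = 4 and tw(G) ≤ 4. On the other hand G contains the 5-clique {b, c, d, g, j}. A clique must lie in a single bag of any decomposition, so no decomposition can have width below 4. Therefore the treewidth is 4.

Treewidth 4.
One such decomposition:
Bags: B1 = {c, d, g, i, k}  B2 = {c, e, g, i, k}  B3 = {c, g, h, i, k}  B4 = {c, g, i, k, l}  B5 = {a, c, g, h, k}  B6 = {b, c, d, g, i}  B7 = {b, c, d, g, j}  B8 = {c, f, g, i, k}
Tree: B1–B2, B2–B3, B2–B4, B3–B5, B1–B6, B6–B7, B1–B8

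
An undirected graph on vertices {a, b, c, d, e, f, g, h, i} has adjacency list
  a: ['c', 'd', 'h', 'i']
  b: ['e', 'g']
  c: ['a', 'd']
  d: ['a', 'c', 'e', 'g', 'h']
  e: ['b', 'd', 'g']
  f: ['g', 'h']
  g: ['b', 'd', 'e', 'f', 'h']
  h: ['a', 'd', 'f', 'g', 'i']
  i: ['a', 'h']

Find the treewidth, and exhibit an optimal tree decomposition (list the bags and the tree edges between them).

Treewidth 2.
One such decomposition:
Bags: B1 = {d, g, h}  B2 = {f, g, h}  B3 = {a, d, h}  B4 = {d, e, g}  B5 = {a, c, d}  B6 = {b, e, g}  B7 = {a, h, i}
Tree: B1–B2, B1–B3, B1–B4, B3–B5, B4–B6, B3–B7

Every bag has size at most 3, so the width is 3 − 1 = 2 and tw(G) ≤ 2. For the lower bound, the 3 vertices {d, e, g} are pairwise adjacent, and any tree decomposition puts a clique entirely inside one bag — forcing width ≥ 2. Combining the bounds, tw(G) = 2.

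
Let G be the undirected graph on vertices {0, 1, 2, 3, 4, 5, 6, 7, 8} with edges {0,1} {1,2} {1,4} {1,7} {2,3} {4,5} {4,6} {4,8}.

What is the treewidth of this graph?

1

A width-1 tree decomposition is:
Bags: B1 = {4, 5}  B2 = {1, 4}  B3 = {4, 6}  B4 = {1, 7}  B5 = {4, 8}  B6 = {1, 2}  B7 = {0, 1}  B8 = {2, 3}
Tree: B1–B2, B1–B3, B2–B4, B2–B5, B2–B6, B2–B7, B6–B8
Every bag has size at most 2, so the width is 2 − 1 = 1 and tw(G) ≤ 1. Since G has at least one edge (e.g. 4–5), it is not an edgeless graph, so tw(G) ≥ 1. The upper and lower bounds meet at 1, so that is the treewidth.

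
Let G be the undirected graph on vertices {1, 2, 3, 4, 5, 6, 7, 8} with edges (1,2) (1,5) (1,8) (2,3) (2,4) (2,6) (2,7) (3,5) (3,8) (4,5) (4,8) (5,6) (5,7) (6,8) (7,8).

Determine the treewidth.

3

A width-3 tree decomposition is:
Bags: B1 = {2, 5, 7, 8}  B2 = {2, 4, 5, 8}  B3 = {2, 3, 5, 8}  B4 = {2, 5, 6, 8}  B5 = {1, 2, 5, 8}
Tree: B1–B2, B2–B3, B3–B4, B4–B5
Every bag has size at most 4, so the width is 4 − 1 = 3 and tw(G) ≤ 3. For the lower bound: the 4 vertex sets {2,7}, {4,8}, {5}, {3} are disjoint, each induces a connected subgraph, and every pair is joined by at least one edge of G. Contracting each set to a single vertex therefore yields K_{4} as a minor, and since treewidth is minor-monotone, tw(G) ≥ tw(K_{4}) = 3. Hence tw(G) = 3 exactly.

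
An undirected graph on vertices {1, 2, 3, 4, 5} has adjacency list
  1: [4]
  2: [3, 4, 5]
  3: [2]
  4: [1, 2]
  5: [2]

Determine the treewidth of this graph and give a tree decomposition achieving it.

Every bag has size at most 2, so the width is 2 − 1 = 1 and tw(G) ≤ 1. Since G has at least one edge (e.g. 2–4), it is not an edgeless graph, so tw(G) ≥ 1. Hence tw(G) = 1 exactly.

Treewidth 1.
Bags: B1 = {2, 4}  B2 = {2, 5}  B3 = {2, 3}  B4 = {1, 4}
Tree: B1–B2, B2–B3, B1–B4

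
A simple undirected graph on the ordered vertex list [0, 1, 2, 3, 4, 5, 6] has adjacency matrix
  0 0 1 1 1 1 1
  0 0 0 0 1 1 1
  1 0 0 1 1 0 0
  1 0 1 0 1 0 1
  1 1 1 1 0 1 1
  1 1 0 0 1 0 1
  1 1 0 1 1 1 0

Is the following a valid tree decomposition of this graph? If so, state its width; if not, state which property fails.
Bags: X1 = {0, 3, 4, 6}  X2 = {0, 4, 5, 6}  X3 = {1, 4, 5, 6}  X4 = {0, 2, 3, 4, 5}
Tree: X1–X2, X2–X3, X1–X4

No — bags containing vertex 5 are not connected in the tree.

A tree decomposition must satisfy three properties: every vertex lies in some bag; for every edge, both endpoints lie together in some bag; and for every vertex, the bags containing it form a connected subtree. Here bags containing vertex 5 are not connected in the tree, so the decomposition is invalid.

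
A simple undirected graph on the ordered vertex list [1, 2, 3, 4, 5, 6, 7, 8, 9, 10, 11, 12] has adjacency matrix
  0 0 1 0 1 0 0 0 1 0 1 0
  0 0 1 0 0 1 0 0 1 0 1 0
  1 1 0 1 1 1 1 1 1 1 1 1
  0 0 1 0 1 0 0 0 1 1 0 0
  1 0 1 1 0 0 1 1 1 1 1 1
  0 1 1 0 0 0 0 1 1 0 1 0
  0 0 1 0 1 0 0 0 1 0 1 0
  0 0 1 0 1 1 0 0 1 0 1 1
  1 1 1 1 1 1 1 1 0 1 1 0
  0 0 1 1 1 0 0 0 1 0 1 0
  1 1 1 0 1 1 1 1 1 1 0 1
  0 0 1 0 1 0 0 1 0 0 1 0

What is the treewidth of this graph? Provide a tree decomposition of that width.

Every bag has size at most 5, so the width is 5 − 1 = 4 and tw(G) ≤ 4. On the other hand G contains the 5-clique {2, 3, 6, 9, 11}. A clique must lie in a single bag of any decomposition, so no decomposition can have width below 4. The upper and lower bounds meet at 4, so that is the treewidth.

Treewidth 4.
Bags: B1 = {3, 5, 8, 9, 11}  B2 = {3, 5, 9, 10, 11}  B3 = {3, 5, 8, 11, 12}  B4 = {1, 3, 5, 9, 11}  B5 = {3, 6, 8, 9, 11}  B6 = {3, 5, 7, 9, 11}  B7 = {2, 3, 6, 9, 11}  B8 = {3, 4, 5, 9, 10}
Tree: B1–B2, B1–B3, B2–B4, B1–B5, B2–B6, B5–B7, B2–B8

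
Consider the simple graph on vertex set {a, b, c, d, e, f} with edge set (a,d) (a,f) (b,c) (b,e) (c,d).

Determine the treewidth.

1

A width-1 tree decomposition is:
Bags: B1 = {a, f}  B2 = {a, d}  B3 = {c, d}  B4 = {b, c}  B5 = {b, e}
Tree: B1–B2, B2–B3, B3–B4, B4–B5
Each bag holds 2 vertices, so the decomposition has width 1, which upper-bounds the treewidth. G has an edge, so its treewidth is at least 1. Hence tw(G) = 1 exactly.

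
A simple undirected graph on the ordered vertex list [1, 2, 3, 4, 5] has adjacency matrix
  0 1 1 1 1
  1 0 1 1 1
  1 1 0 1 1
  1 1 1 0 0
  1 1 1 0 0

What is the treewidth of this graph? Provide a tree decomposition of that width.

Treewidth 3.
One optimal decomposition is:
Bags: B1 = {1, 2, 3, 4}  B2 = {1, 2, 3, 5}
Tree: B1–B2

Every bag has size at most 4, so the width is 4 − 1 = 3 and tw(G) ≤ 3. For the lower bound, the 4 vertices {1, 2, 3, 4} are pairwise adjacent, and any tree decomposition puts a clique entirely inside one bag — forcing width ≥ 3. Therefore the treewidth is 3.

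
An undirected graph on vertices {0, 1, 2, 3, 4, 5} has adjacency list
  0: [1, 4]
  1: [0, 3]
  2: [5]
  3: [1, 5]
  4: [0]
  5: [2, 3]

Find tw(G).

1

A width-1 tree decomposition is:
Bags: B1 = {0, 4}  B2 = {0, 1}  B3 = {1, 3}  B4 = {3, 5}  B5 = {2, 5}
Tree: B1–B2, B2–B3, B3–B4, B4–B5
The largest bag has 2 vertices, giving width 1; this decomposition certifies tw(G) ≤ 1. Since G has at least one edge (e.g. 4–0), it is not an edgeless graph, so tw(G) ≥ 1. Hence tw(G) = 1 exactly.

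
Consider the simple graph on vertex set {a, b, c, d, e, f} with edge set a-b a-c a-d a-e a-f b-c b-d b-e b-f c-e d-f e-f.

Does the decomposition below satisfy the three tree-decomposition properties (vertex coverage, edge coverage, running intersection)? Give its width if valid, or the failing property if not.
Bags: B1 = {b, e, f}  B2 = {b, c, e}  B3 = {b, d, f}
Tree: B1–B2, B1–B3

No — vertex a appears in no bag.

A tree decomposition must satisfy three properties: every vertex lies in some bag; for every edge, both endpoints lie together in some bag; and for every vertex, the bags containing it form a connected subtree. Here vertex a appears in no bag, so the decomposition is invalid.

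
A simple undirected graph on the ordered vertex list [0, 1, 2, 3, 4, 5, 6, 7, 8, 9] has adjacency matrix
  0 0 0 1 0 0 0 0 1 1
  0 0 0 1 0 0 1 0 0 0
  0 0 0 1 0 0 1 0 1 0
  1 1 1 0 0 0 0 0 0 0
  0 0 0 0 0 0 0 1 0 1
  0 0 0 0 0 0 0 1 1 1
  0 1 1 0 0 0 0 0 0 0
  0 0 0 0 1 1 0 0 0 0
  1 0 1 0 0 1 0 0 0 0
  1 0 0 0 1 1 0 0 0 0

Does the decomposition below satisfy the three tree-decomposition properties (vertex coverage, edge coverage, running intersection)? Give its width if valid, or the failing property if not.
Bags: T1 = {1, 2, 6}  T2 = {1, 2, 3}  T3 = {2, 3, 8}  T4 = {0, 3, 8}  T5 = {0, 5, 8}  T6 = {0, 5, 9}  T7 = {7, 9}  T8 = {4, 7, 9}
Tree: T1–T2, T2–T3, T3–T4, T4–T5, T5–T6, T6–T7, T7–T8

A tree decomposition must satisfy three properties: every vertex lies in some bag; for every edge, both endpoints lie together in some bag; and for every vertex, the bags containing it form a connected subtree. Here edge (5,7) lies in no bag, so the decomposition is invalid.

No — edge (5,7) lies in no bag.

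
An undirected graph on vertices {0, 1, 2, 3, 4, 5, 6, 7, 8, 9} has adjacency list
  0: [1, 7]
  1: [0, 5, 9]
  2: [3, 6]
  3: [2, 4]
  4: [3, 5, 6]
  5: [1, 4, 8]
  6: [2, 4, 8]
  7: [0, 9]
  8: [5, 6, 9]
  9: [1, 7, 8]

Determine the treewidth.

2

A width-2 tree decomposition is:
Bags: B1 = {0, 1, 7}  B2 = {1, 7, 9}  B3 = {1, 5, 9}  B4 = {5, 8, 9}  B5 = {4, 5, 8}  B6 = {4, 6, 8}  B7 = {3, 4, 6}  B8 = {2, 3, 6}
Tree: B1–B2, B2–B3, B3–B4, B4–B5, B5–B6, B6–B7, B7–B8
Each bag holds 3 vertices, so the decomposition has width 2, which upper-bounds the treewidth. Since 0–7–9–1–0 is a cycle in G, G is not acyclic. Forests are exactly the graphs of treewidth ≤ 1, so tw(G) ≥ 2. Combining the bounds, tw(G) = 2.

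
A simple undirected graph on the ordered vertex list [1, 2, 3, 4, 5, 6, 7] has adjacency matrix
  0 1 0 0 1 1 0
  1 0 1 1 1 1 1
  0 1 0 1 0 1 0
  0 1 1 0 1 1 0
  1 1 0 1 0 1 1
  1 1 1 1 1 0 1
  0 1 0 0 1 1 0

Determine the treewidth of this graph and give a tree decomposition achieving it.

Every bag has size at most 4, so the width is 4 − 1 = 3 and tw(G) ≤ 3. Conversely, {2, 3, 4, 6} is a clique of size 4, and the vertices of any clique must share a bag in every tree decomposition; so some bag has ≥ 4 vertices and tw(G) ≥ 3. Combining the bounds, tw(G) = 3.

Treewidth 3.
Bags: B1 = {2, 4, 5, 6}  B2 = {2, 5, 6, 7}  B3 = {2, 3, 4, 6}  B4 = {1, 2, 5, 6}
Tree: B1–B2, B1–B3, B1–B4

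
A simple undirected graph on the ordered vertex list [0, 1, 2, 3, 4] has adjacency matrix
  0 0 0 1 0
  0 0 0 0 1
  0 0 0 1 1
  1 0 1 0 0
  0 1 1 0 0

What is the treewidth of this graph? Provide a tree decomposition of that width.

Every bag has size at most 2, so the width is 2 − 1 = 1 and tw(G) ≤ 1. Since G has at least one edge (e.g. 1–4), it is not an edgeless graph, so tw(G) ≥ 1. Hence tw(G) = 1 exactly.

Treewidth 1.
Bags: B1 = {1, 4}  B2 = {2, 4}  B3 = {2, 3}  B4 = {0, 3}
Tree: B1–B2, B2–B3, B3–B4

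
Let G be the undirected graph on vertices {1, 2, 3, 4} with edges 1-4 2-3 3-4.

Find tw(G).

1

A width-1 tree decomposition is:
Bags: B1 = {2, 3}  B2 = {3, 4}  B3 = {1, 4}
Tree: B1–B2, B2–B3
Every bag has size at most 2, so the width is 2 − 1 = 1 and tw(G) ≤ 1. G has an edge, so its treewidth is at least 1. Hence tw(G) = 1 exactly.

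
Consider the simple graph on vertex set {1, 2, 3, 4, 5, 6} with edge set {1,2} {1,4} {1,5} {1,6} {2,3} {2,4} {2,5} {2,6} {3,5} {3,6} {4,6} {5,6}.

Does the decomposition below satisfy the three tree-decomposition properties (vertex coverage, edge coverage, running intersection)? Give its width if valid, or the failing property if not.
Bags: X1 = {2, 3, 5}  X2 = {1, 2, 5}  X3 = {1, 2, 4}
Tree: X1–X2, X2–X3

A tree decomposition must satisfy three properties: every vertex lies in some bag; for every edge, both endpoints lie together in some bag; and for every vertex, the bags containing it form a connected subtree. Here vertex 6 appears in no bag, so the decomposition is invalid.

No — vertex 6 appears in no bag.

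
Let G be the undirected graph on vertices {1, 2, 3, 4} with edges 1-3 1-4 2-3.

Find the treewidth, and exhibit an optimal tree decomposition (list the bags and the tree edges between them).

Treewidth 1.
One optimal decomposition is:
Bags: B1 = {1, 4}  B2 = {1, 3}  B3 = {2, 3}
Tree: B1–B2, B2–B3

The largest bag has 2 vertices, giving width 1; this decomposition certifies tw(G) ≤ 1. Any graph with an edge has treewidth ≥ 1, and G has the edge 1–4. Therefore the treewidth is 1.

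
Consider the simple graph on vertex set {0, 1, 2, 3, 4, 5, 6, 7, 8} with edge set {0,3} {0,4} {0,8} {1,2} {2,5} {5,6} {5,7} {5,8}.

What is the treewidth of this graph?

A width-1 tree decomposition is:
Bags: B1 = {5, 8}  B2 = {5, 6}  B3 = {2, 5}  B4 = {0, 8}  B5 = {0, 4}  B6 = {0, 3}  B7 = {1, 2}  B8 = {5, 7}
Tree: B1–B2, B1–B3, B1–B4, B4–B5, B5–B6, B3–B7, B3–B8
Each bag holds 2 vertices, so the decomposition has width 1, which upper-bounds the treewidth. Any graph with an edge has treewidth ≥ 1, and G has the edge 8–5. The upper and lower bounds meet at 1, so that is the treewidth.

1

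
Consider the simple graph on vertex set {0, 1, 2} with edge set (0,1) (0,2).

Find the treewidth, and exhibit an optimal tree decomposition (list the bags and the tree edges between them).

Treewidth 1.
One such decomposition:
Bags: B1 = {0, 2}  B2 = {0, 1}
Tree: B1–B2

Every bag has size at most 2, so the width is 2 − 1 = 1 and tw(G) ≤ 1. G has an edge, so its treewidth is at least 1. Therefore the treewidth is 1.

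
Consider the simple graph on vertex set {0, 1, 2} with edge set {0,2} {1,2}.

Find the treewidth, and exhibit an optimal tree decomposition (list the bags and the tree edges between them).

Treewidth 1.
One optimal decomposition is:
Bags: B1 = {1, 2}  B2 = {0, 2}
Tree: B1–B2

The largest bag has 2 vertices, giving width 1; this decomposition certifies tw(G) ≤ 1. Any graph with an edge has treewidth ≥ 1, and G has the edge 2–1. Hence tw(G) = 1 exactly.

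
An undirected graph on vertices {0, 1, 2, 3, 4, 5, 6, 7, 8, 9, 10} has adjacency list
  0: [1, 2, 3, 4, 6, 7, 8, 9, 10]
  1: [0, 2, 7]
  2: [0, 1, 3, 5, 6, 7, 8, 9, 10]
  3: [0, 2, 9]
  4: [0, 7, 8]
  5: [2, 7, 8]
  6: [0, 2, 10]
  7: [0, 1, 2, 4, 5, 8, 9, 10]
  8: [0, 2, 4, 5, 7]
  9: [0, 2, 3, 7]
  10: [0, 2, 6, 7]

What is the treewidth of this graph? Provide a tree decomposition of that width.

Each bag holds 4 vertices, so the decomposition has width 3, which upper-bounds the treewidth. On the other hand G contains the 4-clique {0, 2, 3, 9}. A clique must lie in a single bag of any decomposition, so no decomposition can have width below 3. Hence tw(G) = 3 exactly.

Treewidth 3.
One optimal decomposition is:
Bags: B1 = {0, 2, 7, 10}  B2 = {0, 2, 7, 8}  B3 = {0, 4, 7, 8}  B4 = {0, 2, 7, 9}  B5 = {0, 1, 2, 7}  B6 = {2, 5, 7, 8}  B7 = {0, 2, 6, 10}  B8 = {0, 2, 3, 9}
Tree: B1–B2, B2–B3, B2–B4, B1–B5, B2–B6, B1–B7, B4–B8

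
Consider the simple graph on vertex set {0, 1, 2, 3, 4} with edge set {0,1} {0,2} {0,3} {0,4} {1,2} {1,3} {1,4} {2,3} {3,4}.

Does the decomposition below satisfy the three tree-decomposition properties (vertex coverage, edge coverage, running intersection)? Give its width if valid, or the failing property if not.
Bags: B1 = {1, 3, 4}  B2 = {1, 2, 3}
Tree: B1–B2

A tree decomposition must satisfy three properties: every vertex lies in some bag; for every edge, both endpoints lie together in some bag; and for every vertex, the bags containing it form a connected subtree. Here vertex 0 appears in no bag, so the decomposition is invalid.

No — vertex 0 appears in no bag.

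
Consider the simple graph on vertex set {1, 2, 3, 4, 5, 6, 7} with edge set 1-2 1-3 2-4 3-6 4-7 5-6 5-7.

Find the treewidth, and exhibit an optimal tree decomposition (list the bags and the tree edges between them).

Treewidth 2.
One optimal decomposition is:
Bags: B1 = {1, 2, 4}  B2 = {1, 4, 7}  B3 = {1, 5, 7}  B4 = {1, 5, 6}  B5 = {1, 3, 6}
Tree: B1–B2, B2–B3, B3–B4, B4–B5

Every bag has size at most 3, so the width is 3 − 1 = 2 and tw(G) ≤ 2. Since 1–2–4–7–5–6–3–1 is a cycle in G, G is not acyclic. Forests are exactly the graphs of treewidth ≤ 1, so tw(G) ≥ 2. Combining the bounds, tw(G) = 2.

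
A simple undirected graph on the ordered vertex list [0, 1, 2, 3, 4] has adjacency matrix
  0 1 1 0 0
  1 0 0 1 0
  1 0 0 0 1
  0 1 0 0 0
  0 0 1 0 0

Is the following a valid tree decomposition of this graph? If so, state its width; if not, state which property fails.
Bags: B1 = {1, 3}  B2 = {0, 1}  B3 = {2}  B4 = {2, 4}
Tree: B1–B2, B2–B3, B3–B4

A tree decomposition must satisfy three properties: every vertex lies in some bag; for every edge, both endpoints lie together in some bag; and for every vertex, the bags containing it form a connected subtree. Here edge (0,2) lies in no bag, so the decomposition is invalid.

No — edge (0,2) lies in no bag.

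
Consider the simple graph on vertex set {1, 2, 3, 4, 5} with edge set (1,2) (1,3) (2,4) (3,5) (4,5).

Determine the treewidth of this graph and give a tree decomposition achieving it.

Treewidth 2.
One such decomposition:
Bags: B1 = {1, 2, 3}  B2 = {2, 3, 5}  B3 = {2, 4, 5}
Tree: B1–B2, B2–B3

Each bag holds 3 vertices, so the decomposition has width 2, which upper-bounds the treewidth. Since 2–1–3–5–4–2 is a cycle in G, G is not acyclic. Forests are exactly the graphs of treewidth ≤ 1, so tw(G) ≥ 2. Therefore the treewidth is 2.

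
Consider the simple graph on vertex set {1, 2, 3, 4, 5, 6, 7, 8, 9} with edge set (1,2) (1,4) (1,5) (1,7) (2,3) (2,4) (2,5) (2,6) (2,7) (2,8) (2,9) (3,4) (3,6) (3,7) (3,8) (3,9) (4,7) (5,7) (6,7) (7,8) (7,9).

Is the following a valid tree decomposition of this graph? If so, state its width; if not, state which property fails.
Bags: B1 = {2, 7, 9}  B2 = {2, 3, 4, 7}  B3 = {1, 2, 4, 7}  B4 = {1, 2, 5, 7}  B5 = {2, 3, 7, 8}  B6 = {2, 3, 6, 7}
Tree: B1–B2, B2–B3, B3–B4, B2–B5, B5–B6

A tree decomposition must satisfy three properties: every vertex lies in some bag; for every edge, both endpoints lie together in some bag; and for every vertex, the bags containing it form a connected subtree. Here edge (3,9) lies in no bag, so the decomposition is invalid.

No — edge (3,9) lies in no bag.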